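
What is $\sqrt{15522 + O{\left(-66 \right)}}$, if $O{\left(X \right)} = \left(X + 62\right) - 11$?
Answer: $3 \sqrt{1723} \approx 124.53$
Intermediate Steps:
$O{\left(X \right)} = 51 + X$ ($O{\left(X \right)} = \left(62 + X\right) - 11 = 51 + X$)
$\sqrt{15522 + O{\left(-66 \right)}} = \sqrt{15522 + \left(51 - 66\right)} = \sqrt{15522 - 15} = \sqrt{15507} = 3 \sqrt{1723}$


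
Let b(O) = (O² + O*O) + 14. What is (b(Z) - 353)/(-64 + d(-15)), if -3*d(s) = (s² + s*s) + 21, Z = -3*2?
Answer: 267/221 ≈ 1.2081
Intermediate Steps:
Z = -6
d(s) = -7 - 2*s²/3 (d(s) = -((s² + s*s) + 21)/3 = -((s² + s²) + 21)/3 = -(2*s² + 21)/3 = -(21 + 2*s²)/3 = -7 - 2*s²/3)
b(O) = 14 + 2*O² (b(O) = (O² + O²) + 14 = 2*O² + 14 = 14 + 2*O²)
(b(Z) - 353)/(-64 + d(-15)) = ((14 + 2*(-6)²) - 353)/(-64 + (-7 - ⅔*(-15)²)) = ((14 + 2*36) - 353)/(-64 + (-7 - ⅔*225)) = ((14 + 72) - 353)/(-64 + (-7 - 150)) = (86 - 353)/(-64 - 157) = -267/(-221) = -267*(-1/221) = 267/221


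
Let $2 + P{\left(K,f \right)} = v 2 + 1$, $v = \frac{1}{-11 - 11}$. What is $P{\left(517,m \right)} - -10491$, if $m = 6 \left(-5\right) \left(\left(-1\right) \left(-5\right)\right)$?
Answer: $\frac{115389}{11} \approx 10490.0$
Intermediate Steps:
$v = - \frac{1}{22}$ ($v = \frac{1}{-22} = - \frac{1}{22} \approx -0.045455$)
$m = -150$ ($m = \left(-30\right) 5 = -150$)
$P{\left(K,f \right)} = - \frac{12}{11}$ ($P{\left(K,f \right)} = -2 + \left(\left(- \frac{1}{22}\right) 2 + 1\right) = -2 + \left(- \frac{1}{11} + 1\right) = -2 + \frac{10}{11} = - \frac{12}{11}$)
$P{\left(517,m \right)} - -10491 = - \frac{12}{11} - -10491 = - \frac{12}{11} + 10491 = \frac{115389}{11}$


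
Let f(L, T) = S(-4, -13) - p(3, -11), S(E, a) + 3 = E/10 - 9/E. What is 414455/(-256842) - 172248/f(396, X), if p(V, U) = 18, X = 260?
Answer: 884651680055/98370486 ≈ 8993.1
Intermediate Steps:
S(E, a) = -3 - 9/E + E/10 (S(E, a) = -3 + (E/10 - 9/E) = -3 + (-9/E + E/10) = -3 - 9/E + E/10)
f(L, T) = -383/20 (f(L, T) = (-3 - 9/(-4) + (1/10)*(-4)) - 1*18 = (-3 - 9*(-1/4) - 2/5) - 18 = (-3 + 9/4 - 2/5) - 18 = -23/20 - 18 = -383/20)
414455/(-256842) - 172248/f(396, X) = 414455/(-256842) - 172248/(-383/20) = 414455*(-1/256842) - 172248*(-20/383) = -414455/256842 + 3444960/383 = 884651680055/98370486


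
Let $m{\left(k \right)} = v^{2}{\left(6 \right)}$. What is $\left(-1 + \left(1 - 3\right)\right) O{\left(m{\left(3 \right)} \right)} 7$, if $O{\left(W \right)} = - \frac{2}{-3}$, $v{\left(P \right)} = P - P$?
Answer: $-14$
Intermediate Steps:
$v{\left(P \right)} = 0$
$m{\left(k \right)} = 0$ ($m{\left(k \right)} = 0^{2} = 0$)
$O{\left(W \right)} = \frac{2}{3}$ ($O{\left(W \right)} = \left(-2\right) \left(- \frac{1}{3}\right) = \frac{2}{3}$)
$\left(-1 + \left(1 - 3\right)\right) O{\left(m{\left(3 \right)} \right)} 7 = \left(-1 + \left(1 - 3\right)\right) \frac{2}{3} \cdot 7 = \left(-1 - 2\right) \frac{2}{3} \cdot 7 = \left(-3\right) \frac{2}{3} \cdot 7 = \left(-2\right) 7 = -14$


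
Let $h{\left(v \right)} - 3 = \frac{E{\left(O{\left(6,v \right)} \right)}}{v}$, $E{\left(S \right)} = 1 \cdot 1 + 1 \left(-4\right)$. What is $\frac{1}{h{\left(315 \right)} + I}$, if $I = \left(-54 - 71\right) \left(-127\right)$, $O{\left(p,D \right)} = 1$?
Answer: $\frac{105}{1667189} \approx 6.298 \cdot 10^{-5}$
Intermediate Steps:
$E{\left(S \right)} = -3$ ($E{\left(S \right)} = 1 - 4 = -3$)
$I = 15875$ ($I = \left(-125\right) \left(-127\right) = 15875$)
$h{\left(v \right)} = 3 - \frac{3}{v}$
$\frac{1}{h{\left(315 \right)} + I} = \frac{1}{\left(3 - \frac{3}{315}\right) + 15875} = \frac{1}{\left(3 - \frac{1}{105}\right) + 15875} = \frac{1}{\frac{314}{105} + 15875} = \frac{1}{\frac{1667189}{105}} = \frac{105}{1667189}$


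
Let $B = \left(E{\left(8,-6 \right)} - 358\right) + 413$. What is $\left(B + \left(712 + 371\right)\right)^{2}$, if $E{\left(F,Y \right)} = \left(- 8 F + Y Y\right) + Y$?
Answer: $1218816$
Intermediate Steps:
$E{\left(F,Y \right)} = Y + Y^{2} - 8 F$ ($E{\left(F,Y \right)} = \left(- 8 F + Y^{2}\right) + Y = \left(Y^{2} - 8 F\right) + Y = Y + Y^{2} - 8 F$)
$B = 21$ ($B = \left(\left(-6 + \left(-6\right)^{2} - 64\right) - 358\right) + 413 = \left(\left(-6 + 36 - 64\right) - 358\right) + 413 = \left(-34 - 358\right) + 413 = -392 + 413 = 21$)
$\left(B + \left(712 + 371\right)\right)^{2} = \left(21 + \left(712 + 371\right)\right)^{2} = \left(21 + 1083\right)^{2} = 1104^{2} = 1218816$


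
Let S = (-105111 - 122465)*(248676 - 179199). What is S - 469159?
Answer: -15811766911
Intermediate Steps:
S = -15811297752 (S = -227576*69477 = -15811297752)
S - 469159 = -15811297752 - 469159 = -15811766911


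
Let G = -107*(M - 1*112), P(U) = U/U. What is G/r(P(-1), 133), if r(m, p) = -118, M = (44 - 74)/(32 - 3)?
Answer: -175373/1711 ≈ -102.50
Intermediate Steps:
M = -30/29 ≈ -1.0345
P(U) = 1
G = 350746/29 (G = -107*(-30/29 - 1*112) = -107*(-30/29 - 112) = -107*(-3278/29) = 350746/29 ≈ 12095.)
G/r(P(-1), 133) = (350746/29)/(-118) = (350746/29)*(-1/118) = -175373/1711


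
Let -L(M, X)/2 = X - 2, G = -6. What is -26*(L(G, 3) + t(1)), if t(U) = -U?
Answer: 78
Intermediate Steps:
L(M, X) = 4 - 2*X (L(M, X) = -2*(X - 2) = -2*(-2 + X) = 4 - 2*X)
-26*(L(G, 3) + t(1)) = -26*((4 - 2*3) - 1*1) = -26*((4 - 6) - 1) = -26*(-2 - 1) = -26*(-3) = 78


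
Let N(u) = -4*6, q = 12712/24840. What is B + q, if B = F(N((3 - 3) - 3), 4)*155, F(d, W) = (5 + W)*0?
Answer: 1589/3105 ≈ 0.51175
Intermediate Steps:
q = 1589/3105 (q = 12712*(1/24840) = 1589/3105 ≈ 0.51175)
N(u) = -24
F(d, W) = 0
B = 0 (B = 0*155 = 0)
B + q = 0 + 1589/3105 = 1589/3105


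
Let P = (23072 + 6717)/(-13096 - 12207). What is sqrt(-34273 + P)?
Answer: 2*I*sqrt(5485940317731)/25303 ≈ 185.13*I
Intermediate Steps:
P = -29789/25303 (P = 29789/(-25303) = 29789*(-1/25303) = -29789/25303 ≈ -1.1773)
sqrt(-34273 + P) = sqrt(-34273 - 29789/25303) = sqrt(-867239508/25303) = 2*I*sqrt(5485940317731)/25303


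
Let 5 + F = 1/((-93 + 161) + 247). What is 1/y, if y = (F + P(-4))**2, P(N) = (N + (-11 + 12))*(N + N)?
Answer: 99225/35832196 ≈ 0.0027692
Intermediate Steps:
P(N) = 2*N*(1 + N) (P(N) = (N + 1)*(2*N) = (1 + N)*(2*N) = 2*N*(1 + N))
F = -1574/315 (F = -5 + 1/((-93 + 161) + 247) = -5 + 1/(68 + 247) = -5 + 1/315 = -1574/315 ≈ -4.9968)
y = 35832196/99225 (y = (-1574/315 + 2*(-4)*(1 - 4))**2 = (-1574/315 + 2*(-4)*(-3))**2 = (-1574/315 + 24)**2 = (5986/315)**2 = 35832196/99225 ≈ 361.12)
1/y = 1/(35832196/99225) = 99225/35832196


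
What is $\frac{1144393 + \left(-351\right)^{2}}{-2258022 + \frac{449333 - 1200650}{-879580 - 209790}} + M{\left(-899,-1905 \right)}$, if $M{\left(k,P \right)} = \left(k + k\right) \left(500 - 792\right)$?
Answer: $\frac{1291443830533996388}{2459820674823} \approx 5.2502 \cdot 10^{5}$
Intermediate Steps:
$M{\left(k,P \right)} = - 584 k$ ($M{\left(k,P \right)} = 2 k \left(-292\right) = - 584 k$)
$\frac{1144393 + \left(-351\right)^{2}}{-2258022 + \frac{449333 - 1200650}{-879580 - 209790}} + M{\left(-899,-1905 \right)} = \frac{1144393 + \left(-351\right)^{2}}{-2258022 + \frac{449333 - 1200650}{-879580 - 209790}} - -525016 = \frac{1144393 + 123201}{-2258022 - \frac{751317}{-1089370}} + 525016 = \frac{1267594}{-2258022 - - \frac{751317}{1089370}} + 525016 = \frac{1267594}{-2258022 + \frac{751317}{1089370}} + 525016 = \frac{1267594}{- \frac{2459820674823}{1089370}} + 525016 = 1267594 \left(- \frac{1089370}{2459820674823}\right) + 525016 = - \frac{1380878875780}{2459820674823} + 525016 = \frac{1291443830533996388}{2459820674823}$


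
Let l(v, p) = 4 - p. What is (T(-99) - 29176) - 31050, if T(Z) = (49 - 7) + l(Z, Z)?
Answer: -60081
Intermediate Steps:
T(Z) = 46 - Z (T(Z) = (49 - 7) + (4 - Z) = 42 + (4 - Z) = 46 - Z)
(T(-99) - 29176) - 31050 = ((46 - 1*(-99)) - 29176) - 31050 = ((46 + 99) - 29176) - 31050 = (145 - 29176) - 31050 = -29031 - 31050 = -60081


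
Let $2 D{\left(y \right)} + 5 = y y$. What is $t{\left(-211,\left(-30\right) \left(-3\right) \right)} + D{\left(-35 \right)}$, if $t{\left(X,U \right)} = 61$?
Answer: $671$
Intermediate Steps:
$D{\left(y \right)} = - \frac{5}{2} + \frac{y^{2}}{2}$ ($D{\left(y \right)} = - \frac{5}{2} + \frac{y y}{2} = - \frac{5}{2} + \frac{y^{2}}{2}$)
$t{\left(-211,\left(-30\right) \left(-3\right) \right)} + D{\left(-35 \right)} = 61 - \left(\frac{5}{2} - \frac{\left(-35\right)^{2}}{2}\right) = 61 + \left(- \frac{5}{2} + \frac{1}{2} \cdot 1225\right) = 61 + \left(- \frac{5}{2} + \frac{1225}{2}\right) = 61 + 610 = 671$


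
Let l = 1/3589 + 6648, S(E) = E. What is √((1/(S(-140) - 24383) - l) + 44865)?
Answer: √296040208658259818089/88013047 ≈ 195.49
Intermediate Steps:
l = 23859673/3589 (l = 1/3589 + 6648 = 23859673/3589 ≈ 6648.0)
√((1/(S(-140) - 24383) - l) + 44865) = √((1/(-140 - 24383) - 1*23859673/3589) + 44865) = √((1/(-24523) - 23859673/3589) + 44865) = √((-1/24523 - 23859673/3589) + 44865) = √(-585110764568/88013047 + 44865) = √(3363594589087/88013047) = √296040208658259818089/88013047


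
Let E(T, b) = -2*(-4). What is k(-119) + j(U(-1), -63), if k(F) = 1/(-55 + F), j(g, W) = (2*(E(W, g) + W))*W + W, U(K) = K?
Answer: 1194857/174 ≈ 6867.0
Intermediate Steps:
E(T, b) = 8
j(g, W) = W + W*(16 + 2*W) (j(g, W) = (2*(8 + W))*W + W = (16 + 2*W)*W + W = W*(16 + 2*W) + W = W + W*(16 + 2*W))
k(-119) + j(U(-1), -63) = 1/(-55 - 119) - 63*(17 + 2*(-63)) = 1/(-174) - 63*(17 - 126) = -1/174 - 63*(-109) = -1/174 + 6867 = 1194857/174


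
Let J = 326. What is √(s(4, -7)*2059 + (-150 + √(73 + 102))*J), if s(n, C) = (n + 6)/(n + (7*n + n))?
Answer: √(-1739810 + 58680*√7)/6 ≈ 209.8*I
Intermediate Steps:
s(n, C) = (6 + n)/(9*n) (s(n, C) = (6 + n)/(n + 8*n) = (6 + n)/((9*n)) = (6 + n)*(1/(9*n)) = (6 + n)/(9*n))
√(s(4, -7)*2059 + (-150 + √(73 + 102))*J) = √(((⅑)*(6 + 4)/4)*2059 + (-150 + √(73 + 102))*326) = √(((⅑)*(¼)*10)*2059 + (-150 + √175)*326) = √((5/18)*2059 + (-150 + 5*√7)*326) = √(10295/18 + (-48900 + 1630*√7)) = √(-869905/18 + 1630*√7)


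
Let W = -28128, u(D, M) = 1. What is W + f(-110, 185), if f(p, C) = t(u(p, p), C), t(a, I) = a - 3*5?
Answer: -28142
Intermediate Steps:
t(a, I) = -15 + a (t(a, I) = a - 15 = -15 + a)
f(p, C) = -14 (f(p, C) = -15 + 1 = -14)
W + f(-110, 185) = -28128 - 14 = -28142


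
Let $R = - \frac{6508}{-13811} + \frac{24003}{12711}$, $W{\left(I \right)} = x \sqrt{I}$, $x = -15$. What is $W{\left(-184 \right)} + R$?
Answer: $\frac{138076207}{58517207} - 30 i \sqrt{46} \approx 2.3596 - 203.47 i$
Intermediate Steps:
$W{\left(I \right)} = - 15 \sqrt{I}$
$R = \frac{138076207}{58517207}$ ($R = \left(-6508\right) \left(- \frac{1}{13811}\right) + 24003 \cdot \frac{1}{12711} = \frac{6508}{13811} + \frac{8001}{4237} = \frac{138076207}{58517207} \approx 2.3596$)
$W{\left(-184 \right)} + R = - 15 \sqrt{-184} + \frac{138076207}{58517207} = - 15 \cdot 2 i \sqrt{46} + \frac{138076207}{58517207} = - 30 i \sqrt{46} + \frac{138076207}{58517207} = \frac{138076207}{58517207} - 30 i \sqrt{46}$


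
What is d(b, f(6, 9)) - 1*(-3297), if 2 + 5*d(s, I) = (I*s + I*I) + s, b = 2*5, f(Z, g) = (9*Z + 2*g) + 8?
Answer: 23693/5 ≈ 4738.6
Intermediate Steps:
f(Z, g) = 8 + 2*g + 9*Z (f(Z, g) = (2*g + 9*Z) + 8 = 8 + 2*g + 9*Z)
b = 10
d(s, I) = -⅖ + s/5 + I²/5 + I*s/5 (d(s, I) = -⅖ + ((I*s + I*I) + s)/5 = -⅖ + ((I*s + I²) + s)/5 = -⅖ + ((I² + I*s) + s)/5 = -⅖ + (s + I² + I*s)/5 = -⅖ + (s/5 + I²/5 + I*s/5) = -⅖ + s/5 + I²/5 + I*s/5)
d(b, f(6, 9)) - 1*(-3297) = (-⅖ + (⅕)*10 + (8 + 2*9 + 9*6)²/5 + (⅕)*(8 + 2*9 + 9*6)*10) - 1*(-3297) = (-⅖ + 2 + (8 + 18 + 54)²/5 + (⅕)*(8 + 18 + 54)*10) + 3297 = (-⅖ + 2 + (⅕)*80² + (⅕)*80*10) + 3297 = (-⅖ + 2 + (⅕)*6400 + 160) + 3297 = (-⅖ + 2 + 1280 + 160) + 3297 = 7208/5 + 3297 = 23693/5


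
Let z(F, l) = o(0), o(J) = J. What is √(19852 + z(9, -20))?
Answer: 2*√4963 ≈ 140.90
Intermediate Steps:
z(F, l) = 0
√(19852 + z(9, -20)) = √(19852 + 0) = √19852 = 2*√4963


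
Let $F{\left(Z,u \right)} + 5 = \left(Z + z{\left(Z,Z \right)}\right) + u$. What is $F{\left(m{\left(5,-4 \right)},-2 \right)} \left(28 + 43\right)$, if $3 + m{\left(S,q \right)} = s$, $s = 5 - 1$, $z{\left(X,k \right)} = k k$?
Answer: $-355$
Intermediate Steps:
$z{\left(X,k \right)} = k^{2}$
$s = 4$ ($s = 5 - 1 = 4$)
$m{\left(S,q \right)} = 1$ ($m{\left(S,q \right)} = -3 + 4 = 1$)
$F{\left(Z,u \right)} = -5 + Z + u + Z^{2}$ ($F{\left(Z,u \right)} = -5 + \left(\left(Z + Z^{2}\right) + u\right) = -5 + \left(Z + u + Z^{2}\right) = -5 + Z + u + Z^{2}$)
$F{\left(m{\left(5,-4 \right)},-2 \right)} \left(28 + 43\right) = \left(-5 + 1 - 2 + 1^{2}\right) \left(28 + 43\right) = \left(-5 + 1 - 2 + 1\right) 71 = \left(-5\right) 71 = -355$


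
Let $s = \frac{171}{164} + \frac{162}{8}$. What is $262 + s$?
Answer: $\frac{11615}{41} \approx 283.29$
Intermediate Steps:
$s = \frac{873}{41}$ ($s = 171 \cdot \frac{1}{164} + 162 \cdot \frac{1}{8} = \frac{171}{164} + \frac{81}{4} = \frac{873}{41} \approx 21.293$)
$262 + s = 262 + \frac{873}{41} = \frac{11615}{41}$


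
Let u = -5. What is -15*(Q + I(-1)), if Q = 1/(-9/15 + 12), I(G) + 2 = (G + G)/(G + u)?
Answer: 450/19 ≈ 23.684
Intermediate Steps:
I(G) = -2 + 2*G/(-5 + G) (I(G) = -2 + (G + G)/(G - 5) = -2 + (2*G)/(-5 + G) = -2 + 2*G/(-5 + G))
Q = 5/57 (Q = 1/(-9*1/15 + 12) = 1/(-⅗ + 12) = 1/(57/5) = 5/57 ≈ 0.087719)
-15*(Q + I(-1)) = -15*(5/57 + 10/(-5 - 1)) = -15*(5/57 + 10/(-6)) = -15*(5/57 + 10*(-⅙)) = -15*(5/57 - 5/3) = -15*(-30/19) = 450/19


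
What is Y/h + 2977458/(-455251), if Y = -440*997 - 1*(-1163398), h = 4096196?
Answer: -5933161477775/932398662598 ≈ -6.3633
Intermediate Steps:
Y = 724718 (Y = -438680 + 1163398 = 724718)
Y/h + 2977458/(-455251) = 724718/4096196 + 2977458/(-455251) = 724718*(1/4096196) + 2977458*(-1/455251) = 362359/2048098 - 2977458/455251 = -5933161477775/932398662598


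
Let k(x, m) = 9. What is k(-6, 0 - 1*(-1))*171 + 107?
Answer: 1646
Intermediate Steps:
k(-6, 0 - 1*(-1))*171 + 107 = 9*171 + 107 = 1539 + 107 = 1646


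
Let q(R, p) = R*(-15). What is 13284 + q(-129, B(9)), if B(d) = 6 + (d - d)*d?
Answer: 15219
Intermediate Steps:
B(d) = 6 (B(d) = 6 + 0*d = 6 + 0 = 6)
q(R, p) = -15*R
13284 + q(-129, B(9)) = 13284 - 15*(-129) = 13284 + 1935 = 15219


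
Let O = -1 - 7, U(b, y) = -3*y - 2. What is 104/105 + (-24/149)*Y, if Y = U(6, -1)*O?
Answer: 35656/15645 ≈ 2.2791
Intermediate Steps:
U(b, y) = -2 - 3*y
O = -8
Y = -8 (Y = (-2 - 3*(-1))*(-8) = (-2 + 3)*(-8) = 1*(-8) = -8)
104/105 + (-24/149)*Y = 104/105 - 24/149*(-8) = 104/105 + 192/149 = 35656/15645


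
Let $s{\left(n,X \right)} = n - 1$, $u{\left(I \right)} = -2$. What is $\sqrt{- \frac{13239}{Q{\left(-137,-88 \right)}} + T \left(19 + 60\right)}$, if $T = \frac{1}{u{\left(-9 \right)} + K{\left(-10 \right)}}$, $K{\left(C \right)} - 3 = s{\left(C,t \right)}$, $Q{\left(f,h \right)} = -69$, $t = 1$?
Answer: $\frac{\sqrt{9731990}}{230} \approx 13.564$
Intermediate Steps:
$s{\left(n,X \right)} = -1 + n$
$K{\left(C \right)} = 2 + C$ ($K{\left(C \right)} = 3 + \left(-1 + C\right) = 2 + C$)
$T = - \frac{1}{10}$ ($T = \frac{1}{-2 + \left(2 - 10\right)} = \frac{1}{-2 - 8} = \frac{1}{-10} = - \frac{1}{10} \approx -0.1$)
$\sqrt{- \frac{13239}{Q{\left(-137,-88 \right)}} + T \left(19 + 60\right)} = \sqrt{- \frac{13239}{-69} - \frac{19 + 60}{10}} = \sqrt{\left(-13239\right) \left(- \frac{1}{69}\right) - \frac{79}{10}} = \sqrt{\frac{4413}{23} - \frac{79}{10}} = \sqrt{\frac{42313}{230}} = \frac{\sqrt{9731990}}{230}$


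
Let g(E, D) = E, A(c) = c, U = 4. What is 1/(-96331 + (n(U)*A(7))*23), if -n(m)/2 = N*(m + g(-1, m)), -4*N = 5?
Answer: -2/190247 ≈ -1.0513e-5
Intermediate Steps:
N = -5/4 (N = -¼*5 = -5/4 ≈ -1.2500)
n(m) = -5/2 + 5*m/2 (n(m) = -(-5)*(m - 1)/2 = -(-5)*(-1 + m)/2 = -2*(5/4 - 5*m/4) = -5/2 + 5*m/2)
1/(-96331 + (n(U)*A(7))*23) = 1/(-96331 + ((-5/2 + (5/2)*4)*7)*23) = 1/(-96331 + ((-5/2 + 10)*7)*23) = 1/(-96331 + ((15/2)*7)*23) = 1/(-96331 + (105/2)*23) = 1/(-96331 + 2415/2) = 1/(-190247/2) = -2/190247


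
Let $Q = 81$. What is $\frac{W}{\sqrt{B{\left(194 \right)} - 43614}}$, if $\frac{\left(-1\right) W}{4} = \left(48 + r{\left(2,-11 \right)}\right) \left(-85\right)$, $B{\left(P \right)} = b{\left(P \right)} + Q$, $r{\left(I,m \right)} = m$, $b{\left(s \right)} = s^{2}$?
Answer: $- \frac{12580 i \sqrt{5897}}{5897} \approx - 163.82 i$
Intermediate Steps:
$B{\left(P \right)} = 81 + P^{2}$ ($B{\left(P \right)} = P^{2} + 81 = 81 + P^{2}$)
$W = 12580$ ($W = - 4 \left(48 - 11\right) \left(-85\right) = - 4 \cdot 37 \left(-85\right) = \left(-4\right) \left(-3145\right) = 12580$)
$\frac{W}{\sqrt{B{\left(194 \right)} - 43614}} = \frac{12580}{\sqrt{\left(81 + 194^{2}\right) - 43614}} = \frac{12580}{\sqrt{\left(81 + 37636\right) - 43614}} = \frac{12580}{\sqrt{37717 - 43614}} = \frac{12580}{\sqrt{-5897}} = \frac{12580}{i \sqrt{5897}} = 12580 \left(- \frac{i \sqrt{5897}}{5897}\right) = - \frac{12580 i \sqrt{5897}}{5897}$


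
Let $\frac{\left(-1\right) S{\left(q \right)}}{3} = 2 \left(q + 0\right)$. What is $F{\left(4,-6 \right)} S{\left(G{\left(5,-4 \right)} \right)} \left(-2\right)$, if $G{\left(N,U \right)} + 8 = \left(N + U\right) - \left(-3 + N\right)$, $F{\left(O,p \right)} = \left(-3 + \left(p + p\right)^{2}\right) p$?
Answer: $91368$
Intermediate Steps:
$F{\left(O,p \right)} = p \left(-3 + 4 p^{2}\right)$ ($F{\left(O,p \right)} = \left(-3 + \left(2 p\right)^{2}\right) p = \left(-3 + 4 p^{2}\right) p = p \left(-3 + 4 p^{2}\right)$)
$G{\left(N,U \right)} = -5 + U$ ($G{\left(N,U \right)} = -8 + \left(\left(N + U\right) - \left(-3 + N\right)\right) = -8 + \left(3 + U\right) = -5 + U$)
$S{\left(q \right)} = - 6 q$ ($S{\left(q \right)} = - 3 \cdot 2 \left(q + 0\right) = - 3 \cdot 2 q = - 6 q$)
$F{\left(4,-6 \right)} S{\left(G{\left(5,-4 \right)} \right)} \left(-2\right) = - 6 \left(-3 + 4 \left(-6\right)^{2}\right) \left(- 6 \left(-5 - 4\right)\right) \left(-2\right) = - 6 \left(-3 + 4 \cdot 36\right) \left(\left(-6\right) \left(-9\right)\right) \left(-2\right) = - 6 \left(-3 + 144\right) 54 \left(-2\right) = \left(-6\right) 141 \cdot 54 \left(-2\right) = \left(-846\right) 54 \left(-2\right) = \left(-45684\right) \left(-2\right) = 91368$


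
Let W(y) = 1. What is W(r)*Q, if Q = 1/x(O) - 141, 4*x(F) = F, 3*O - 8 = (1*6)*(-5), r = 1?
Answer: -1557/11 ≈ -141.55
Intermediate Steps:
O = -22/3 (O = 8/3 + ((1*6)*(-5))/3 = 8/3 + (6*(-5))/3 = 8/3 + (⅓)*(-30) = 8/3 - 10 = -22/3 ≈ -7.3333)
x(F) = F/4
Q = -1557/11 (Q = 1/((¼)*(-22/3)) - 141 = 1/(-11/6) - 141 = -6/11 - 141 = -1557/11 ≈ -141.55)
W(r)*Q = 1*(-1557/11) = -1557/11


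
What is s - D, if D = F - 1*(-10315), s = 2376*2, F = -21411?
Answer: 15848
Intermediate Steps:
s = 4752
D = -11096 (D = -21411 - 1*(-10315) = -21411 + 10315 = -11096)
s - D = 4752 - 1*(-11096) = 4752 + 11096 = 15848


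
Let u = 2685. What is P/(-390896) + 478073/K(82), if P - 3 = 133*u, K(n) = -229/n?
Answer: -3830995324297/22378796 ≈ -1.7119e+5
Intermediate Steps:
P = 357108 (P = 3 + 133*2685 = 3 + 357105 = 357108)
P/(-390896) + 478073/K(82) = 357108/(-390896) + 478073/((-229/82)) = 357108*(-1/390896) + 478073/((-229*1/82)) = -89277/97724 + 478073/(-229/82) = -89277/97724 + 478073*(-82/229) = -89277/97724 - 39201986/229 = -3830995324297/22378796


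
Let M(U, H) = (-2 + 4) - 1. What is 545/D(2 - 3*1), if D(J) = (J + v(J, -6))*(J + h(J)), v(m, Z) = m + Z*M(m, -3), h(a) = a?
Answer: 545/16 ≈ 34.063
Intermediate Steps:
M(U, H) = 1 (M(U, H) = 2 - 1 = 1)
v(m, Z) = Z + m (v(m, Z) = m + Z*1 = m + Z = Z + m)
D(J) = 2*J*(-6 + 2*J) (D(J) = (J + (-6 + J))*(J + J) = (-6 + 2*J)*(2*J) = 2*J*(-6 + 2*J))
545/D(2 - 3*1) = 545/((4*(2 - 3*1)*(-3 + (2 - 3*1)))) = 545/((4*(2 - 3)*(-3 + (2 - 3)))) = 545/((4*(-1)*(-3 - 1))) = 545/((4*(-1)*(-4))) = 545/16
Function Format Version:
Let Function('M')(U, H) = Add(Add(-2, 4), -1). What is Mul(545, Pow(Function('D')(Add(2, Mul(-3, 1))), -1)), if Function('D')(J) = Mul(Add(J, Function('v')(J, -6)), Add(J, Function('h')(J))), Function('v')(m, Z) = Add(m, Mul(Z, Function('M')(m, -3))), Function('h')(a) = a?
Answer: Rational(545, 16) ≈ 34.063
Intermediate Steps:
Function('M')(U, H) = 1 (Function('M')(U, H) = Add(2, -1) = 1)
Function('v')(m, Z) = Add(Z, m) (Function('v')(m, Z) = Add(m, Mul(Z, 1)) = Add(m, Z) = Add(Z, m))
Function('D')(J) = Mul(2, J, Add(-6, Mul(2, J))) (Function('D')(J) = Mul(Add(J, Add(-6, J)), Add(J, J)) = Mul(Add(-6, Mul(2, J)), Mul(2, J)) = Mul(2, J, Add(-6, Mul(2, J))))
Mul(545, Pow(Function('D')(Add(2, Mul(-3, 1))), -1)) = Mul(545, Pow(Mul(4, Add(2, Mul(-3, 1)), Add(-3, Add(2, Mul(-3, 1)))), -1)) = Mul(545, Pow(Mul(4, Add(2, -3), Add(-3, Add(2, -3))), -1)) = Mul(545, Pow(Mul(4, -1, Add(-3, -1)), -1)) = Mul(545, Pow(Mul(4, -1, -4), -1)) = Mul(545, Pow(16, -1)) = Mul(545, Rational(1, 16)) = Rational(545, 16)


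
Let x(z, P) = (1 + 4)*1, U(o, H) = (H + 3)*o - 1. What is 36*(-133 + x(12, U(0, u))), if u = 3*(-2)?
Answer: -4608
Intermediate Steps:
u = -6
U(o, H) = -1 + o*(3 + H) (U(o, H) = (3 + H)*o - 1 = o*(3 + H) - 1 = -1 + o*(3 + H))
x(z, P) = 5 (x(z, P) = 5*1 = 5)
36*(-133 + x(12, U(0, u))) = 36*(-133 + 5) = 36*(-128) = -4608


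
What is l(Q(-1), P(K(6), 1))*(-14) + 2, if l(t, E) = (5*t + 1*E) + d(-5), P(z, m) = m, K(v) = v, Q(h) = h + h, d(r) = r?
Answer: 198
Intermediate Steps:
Q(h) = 2*h
l(t, E) = -5 + E + 5*t (l(t, E) = (5*t + 1*E) - 5 = (5*t + E) - 5 = (E + 5*t) - 5 = -5 + E + 5*t)
l(Q(-1), P(K(6), 1))*(-14) + 2 = (-5 + 1 + 5*(2*(-1)))*(-14) + 2 = (-5 + 1 + 5*(-2))*(-14) + 2 = (-5 + 1 - 10)*(-14) + 2 = -14*(-14) + 2 = 196 + 2 = 198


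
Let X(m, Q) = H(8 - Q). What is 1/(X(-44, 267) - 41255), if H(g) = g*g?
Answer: 1/25826 ≈ 3.8721e-5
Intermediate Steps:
H(g) = g²
X(m, Q) = (8 - Q)²
1/(X(-44, 267) - 41255) = 1/((-8 + 267)² - 41255) = 1/(259² - 41255) = 1/(67081 - 41255) = 1/25826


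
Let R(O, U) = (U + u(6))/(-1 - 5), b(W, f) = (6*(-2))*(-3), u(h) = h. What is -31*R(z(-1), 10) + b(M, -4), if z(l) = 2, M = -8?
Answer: 356/3 ≈ 118.67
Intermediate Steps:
b(W, f) = 36 (b(W, f) = -12*(-3) = 36)
R(O, U) = -1 - U/6 (R(O, U) = (U + 6)/(-1 - 5) = (6 + U)/(-6) = (6 + U)*(-⅙) = -1 - U/6)
-31*R(z(-1), 10) + b(M, -4) = -31*(-1 - ⅙*10) + 36 = -31*(-1 - 5/3) + 36 = -31*(-8/3) + 36 = 248/3 + 36 = 356/3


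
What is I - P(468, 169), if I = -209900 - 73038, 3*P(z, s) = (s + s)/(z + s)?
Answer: -41591912/147 ≈ -2.8294e+5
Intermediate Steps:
P(z, s) = 2*s/(3*(s + z)) (P(z, s) = ((s + s)/(z + s))/3 = ((2*s)/(s + z))/3 = (2*s/(s + z))/3 = 2*s/(3*(s + z)))
I = -282938
I - P(468, 169) = -282938 - 2*169/(3*(169 + 468)) = -282938 - 2*169/(3*637) = -282938 - 1*26/147 = -282938 - 26/147 = -41591912/147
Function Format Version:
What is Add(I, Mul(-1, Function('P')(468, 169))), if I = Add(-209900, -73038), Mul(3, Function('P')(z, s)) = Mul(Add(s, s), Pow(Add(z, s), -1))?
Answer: Rational(-41591912, 147) ≈ -2.8294e+5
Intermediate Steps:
Function('P')(z, s) = Mul(Rational(2, 3), s, Pow(Add(s, z), -1)) (Function('P')(z, s) = Mul(Rational(1, 3), Mul(Add(s, s), Pow(Add(z, s), -1))) = Mul(Rational(1, 3), Mul(Mul(2, s), Pow(Add(s, z), -1))) = Mul(Rational(1, 3), Mul(2, s, Pow(Add(s, z), -1))) = Mul(Rational(2, 3), s, Pow(Add(s, z), -1)))
I = -282938
Add(I, Mul(-1, Function('P')(468, 169))) = Add(-282938, Mul(-1, Mul(Rational(2, 3), 169, Pow(Add(169, 468), -1)))) = Add(-282938, Mul(-1, Mul(Rational(2, 3), 169, Pow(637, -1)))) = Add(-282938, Mul(-1, Mul(Rational(2, 3), 169, Rational(1, 637)))) = Add(-282938, Mul(-1, Rational(26, 147))) = Add(-282938, Rational(-26, 147)) = Rational(-41591912, 147)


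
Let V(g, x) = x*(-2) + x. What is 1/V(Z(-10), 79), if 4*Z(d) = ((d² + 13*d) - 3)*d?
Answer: -1/79 ≈ -0.012658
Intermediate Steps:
Z(d) = d*(-3 + d² + 13*d)/4 (Z(d) = (((d² + 13*d) - 3)*d)/4 = ((-3 + d² + 13*d)*d)/4 = (d*(-3 + d² + 13*d))/4 = d*(-3 + d² + 13*d)/4)
V(g, x) = -x (V(g, x) = -2*x + x = -x)
1/V(Z(-10), 79) = 1/(-1*79) = 1/(-79) = -1/79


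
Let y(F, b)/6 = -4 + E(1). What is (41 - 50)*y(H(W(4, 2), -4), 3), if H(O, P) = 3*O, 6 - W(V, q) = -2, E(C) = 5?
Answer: -54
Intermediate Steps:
W(V, q) = 8 (W(V, q) = 6 - 1*(-2) = 6 + 2 = 8)
y(F, b) = 6 (y(F, b) = 6*(-4 + 5) = 6*1 = 6)
(41 - 50)*y(H(W(4, 2), -4), 3) = (41 - 50)*6 = -9*6 = -54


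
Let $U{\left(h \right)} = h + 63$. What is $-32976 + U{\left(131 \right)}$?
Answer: $-32782$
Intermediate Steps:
$U{\left(h \right)} = 63 + h$
$-32976 + U{\left(131 \right)} = -32976 + \left(63 + 131\right) = -32976 + 194 = -32782$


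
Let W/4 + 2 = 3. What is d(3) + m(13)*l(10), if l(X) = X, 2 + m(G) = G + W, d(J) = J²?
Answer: 159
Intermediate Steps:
W = 4 (W = -8 + 4*3 = -8 + 12 = 4)
m(G) = 2 + G (m(G) = -2 + (G + 4) = -2 + (4 + G) = 2 + G)
d(3) + m(13)*l(10) = 3² + (2 + 13)*10 = 9 + 15*10 = 9 + 150 = 159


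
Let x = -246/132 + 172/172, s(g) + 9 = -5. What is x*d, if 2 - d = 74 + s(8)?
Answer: 551/11 ≈ 50.091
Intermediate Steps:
s(g) = -14 (s(g) = -9 - 5 = -14)
d = -58 (d = 2 - (74 - 14) = 2 - 1*60 = 2 - 60 = -58)
x = -19/22 (x = -246*1/132 + 172*(1/172) = -41/22 + 1 = -19/22 ≈ -0.86364)
x*d = -19/22*(-58) = 551/11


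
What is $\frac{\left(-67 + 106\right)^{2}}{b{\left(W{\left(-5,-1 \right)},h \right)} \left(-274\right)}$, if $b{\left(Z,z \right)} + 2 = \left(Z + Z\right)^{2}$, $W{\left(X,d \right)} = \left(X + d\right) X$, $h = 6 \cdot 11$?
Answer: $- \frac{1521}{985852} \approx -0.0015428$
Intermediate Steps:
$h = 66$
$W{\left(X,d \right)} = X \left(X + d\right)$
$b{\left(Z,z \right)} = -2 + 4 Z^{2}$ ($b{\left(Z,z \right)} = -2 + \left(Z + Z\right)^{2} = -2 + \left(2 Z\right)^{2} = -2 + 4 Z^{2}$)
$\frac{\left(-67 + 106\right)^{2}}{b{\left(W{\left(-5,-1 \right)},h \right)} \left(-274\right)} = \frac{\left(-67 + 106\right)^{2}}{\left(-2 + 4 \left(- 5 \left(-5 - 1\right)\right)^{2}\right) \left(-274\right)} = \frac{39^{2}}{\left(-2 + 4 \left(\left(-5\right) \left(-6\right)\right)^{2}\right) \left(-274\right)} = \frac{1521}{\left(-2 + 4 \cdot 30^{2}\right) \left(-274\right)} = \frac{1521}{\left(-2 + 4 \cdot 900\right) \left(-274\right)} = \frac{1521}{\left(-2 + 3600\right) \left(-274\right)} = \frac{1521}{3598 \left(-274\right)} = \frac{1521}{-985852} = 1521 \left(- \frac{1}{985852}\right) = - \frac{1521}{985852}$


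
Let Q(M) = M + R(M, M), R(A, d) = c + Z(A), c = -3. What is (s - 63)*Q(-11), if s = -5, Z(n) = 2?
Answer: 816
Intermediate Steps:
R(A, d) = -1 (R(A, d) = -3 + 2 = -1)
Q(M) = -1 + M (Q(M) = M - 1 = -1 + M)
(s - 63)*Q(-11) = (-5 - 63)*(-1 - 11) = -68*(-12) = 816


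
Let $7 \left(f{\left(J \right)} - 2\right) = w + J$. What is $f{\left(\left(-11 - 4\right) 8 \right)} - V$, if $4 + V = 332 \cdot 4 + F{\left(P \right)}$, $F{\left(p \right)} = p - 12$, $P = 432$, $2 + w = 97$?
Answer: $- \frac{12219}{7} \approx -1745.6$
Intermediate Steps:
$w = 95$ ($w = -2 + 97 = 95$)
$F{\left(p \right)} = -12 + p$ ($F{\left(p \right)} = p - 12 = -12 + p$)
$f{\left(J \right)} = \frac{109}{7} + \frac{J}{7}$ ($f{\left(J \right)} = 2 + \frac{95 + J}{7} = 2 + \left(\frac{95}{7} + \frac{J}{7}\right) = \frac{109}{7} + \frac{J}{7}$)
$V = 1744$ ($V = -4 + \left(332 \cdot 4 + \left(-12 + 432\right)\right) = -4 + \left(1328 + 420\right) = -4 + 1748 = 1744$)
$f{\left(\left(-11 - 4\right) 8 \right)} - V = \left(\frac{109}{7} + \frac{\left(-11 - 4\right) 8}{7}\right) - 1744 = \left(\frac{109}{7} + \frac{\left(-15\right) 8}{7}\right) - 1744 = \left(\frac{109}{7} + \frac{1}{7} \left(-120\right)\right) - 1744 = \left(\frac{109}{7} - \frac{120}{7}\right) - 1744 = - \frac{11}{7} - 1744 = - \frac{12219}{7}$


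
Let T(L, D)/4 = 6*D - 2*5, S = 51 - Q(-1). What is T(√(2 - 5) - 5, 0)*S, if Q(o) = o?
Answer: -2080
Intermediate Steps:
S = 52 (S = 51 - 1*(-1) = 51 + 1 = 52)
T(L, D) = -40 + 24*D (T(L, D) = 4*(6*D - 2*5) = 4*(6*D - 10) = 4*(-10 + 6*D) = -40 + 24*D)
T(√(2 - 5) - 5, 0)*S = (-40 + 24*0)*52 = (-40 + 0)*52 = -40*52 = -2080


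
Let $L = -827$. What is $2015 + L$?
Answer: $1188$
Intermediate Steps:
$2015 + L = 2015 - 827 = 1188$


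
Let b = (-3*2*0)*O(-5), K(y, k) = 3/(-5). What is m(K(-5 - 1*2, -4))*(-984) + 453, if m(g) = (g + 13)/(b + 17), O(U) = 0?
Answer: -22503/85 ≈ -264.74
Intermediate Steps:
K(y, k) = -⅗ (K(y, k) = 3*(-⅕) = -⅗)
b = 0 (b = (-3*2*0)*0 = -6*0*0 = 0*0 = 0)
m(g) = 13/17 + g/17 (m(g) = (g + 13)/(0 + 17) = (13 + g)/17 = (13 + g)*(1/17) = 13/17 + g/17)
m(K(-5 - 1*2, -4))*(-984) + 453 = (13/17 + (1/17)*(-⅗))*(-984) + 453 = (13/17 - 3/85)*(-984) + 453 = (62/85)*(-984) + 453 = -61008/85 + 453 = -22503/85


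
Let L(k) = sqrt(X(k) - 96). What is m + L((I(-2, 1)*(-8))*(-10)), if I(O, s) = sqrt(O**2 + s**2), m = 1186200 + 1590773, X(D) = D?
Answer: 2776973 + 4*sqrt(-6 + 5*sqrt(5)) ≈ 2.7770e+6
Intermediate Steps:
m = 2776973
L(k) = sqrt(-96 + k) (L(k) = sqrt(k - 96) = sqrt(-96 + k))
m + L((I(-2, 1)*(-8))*(-10)) = 2776973 + sqrt(-96 + (sqrt((-2)**2 + 1**2)*(-8))*(-10)) = 2776973 + sqrt(-96 + (sqrt(4 + 1)*(-8))*(-10)) = 2776973 + sqrt(-96 + (sqrt(5)*(-8))*(-10)) = 2776973 + sqrt(-96 - 8*sqrt(5)*(-10)) = 2776973 + sqrt(-96 + 80*sqrt(5))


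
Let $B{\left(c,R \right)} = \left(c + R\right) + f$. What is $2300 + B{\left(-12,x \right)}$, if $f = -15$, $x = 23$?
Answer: $2296$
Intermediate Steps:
$B{\left(c,R \right)} = -15 + R + c$ ($B{\left(c,R \right)} = \left(c + R\right) - 15 = \left(R + c\right) - 15 = -15 + R + c$)
$2300 + B{\left(-12,x \right)} = 2300 - 4 = 2296$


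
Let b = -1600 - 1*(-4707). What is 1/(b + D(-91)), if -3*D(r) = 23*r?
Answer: 3/11414 ≈ 0.00026284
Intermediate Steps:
b = 3107 (b = -1600 + 4707 = 3107)
D(r) = -23*r/3
1/(b + D(-91)) = 1/(3107 - 23/3*(-91)) = 1/(3107 + 2093/3) = 1/(11414/3) = 3/11414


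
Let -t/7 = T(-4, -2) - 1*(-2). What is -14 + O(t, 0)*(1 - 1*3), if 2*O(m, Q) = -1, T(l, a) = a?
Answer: -13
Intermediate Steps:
t = 0 (t = -7*(-2 - 1*(-2)) = -7*(-2 + 2) = -7*0 = 0)
O(m, Q) = -½ (O(m, Q) = (½)*(-1) = -½)
-14 + O(t, 0)*(1 - 1*3) = -14 - (1 - 1*3)/2 = -14 - (1 - 3)/2 = -14 - ½*(-2) = -14 + 1 = -13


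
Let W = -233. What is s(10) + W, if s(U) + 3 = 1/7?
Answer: -1651/7 ≈ -235.86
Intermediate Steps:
s(U) = -20/7 (s(U) = -3 + 1/7 = -3 + ⅐ = -20/7)
s(10) + W = -20/7 - 233 = -1651/7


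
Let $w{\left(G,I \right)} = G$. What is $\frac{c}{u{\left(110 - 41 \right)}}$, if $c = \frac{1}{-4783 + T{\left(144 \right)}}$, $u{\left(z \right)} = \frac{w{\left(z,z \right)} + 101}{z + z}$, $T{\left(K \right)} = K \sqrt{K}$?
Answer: $- \frac{69}{259675} \approx -0.00026572$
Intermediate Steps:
$T{\left(K \right)} = K^{\frac{3}{2}}$
$u{\left(z \right)} = \frac{101 + z}{2 z}$ ($u{\left(z \right)} = \frac{z + 101}{z + z} = \frac{101 + z}{2 z}$)
$c = - \frac{1}{3055}$ ($c = \frac{1}{-4783 + 144^{\frac{3}{2}}} = \frac{1}{-4783 + 1728} = \frac{1}{-3055} = - \frac{1}{3055} \approx -0.00032733$)
$\frac{c}{u{\left(110 - 41 \right)}} = - \frac{1}{3055 \frac{101 + \left(110 - 41\right)}{2 \left(110 - 41\right)}} = - \frac{1}{3055 \frac{101 + 69}{2 \cdot 69}} = - \frac{1}{3055 \cdot \frac{1}{2} \cdot \frac{1}{69} \cdot 170} = - \frac{1}{3055 \cdot \frac{85}{69}} = \left(- \frac{1}{3055}\right) \frac{69}{85} = - \frac{69}{259675}$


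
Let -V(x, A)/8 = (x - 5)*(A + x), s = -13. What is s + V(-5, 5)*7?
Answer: -13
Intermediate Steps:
V(x, A) = -8*(-5 + x)*(A + x) (V(x, A) = -8*(x - 5)*(A + x) = -8*(-5 + x)*(A + x))
s + V(-5, 5)*7 = -13 + (-8*(-5)² + 40*5 + 40*(-5) - 8*5*(-5))*7 = -13 + (-8*25 + 200 - 200 + 200)*7 = -13 + (-200 + 200 - 200 + 200)*7 = -13 + 0*7 = -13 + 0 = -13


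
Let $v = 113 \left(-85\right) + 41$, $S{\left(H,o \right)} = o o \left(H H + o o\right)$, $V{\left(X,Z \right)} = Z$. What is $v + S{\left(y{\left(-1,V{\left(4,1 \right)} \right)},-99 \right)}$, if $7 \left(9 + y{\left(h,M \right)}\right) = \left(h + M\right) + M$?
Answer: $\frac{4744126857}{49} \approx 9.6819 \cdot 10^{7}$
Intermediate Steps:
$y{\left(h,M \right)} = -9 + \frac{h}{7} + \frac{2 M}{7}$ ($y{\left(h,M \right)} = -9 + \frac{\left(h + M\right) + M}{7} = -9 + \frac{\left(M + h\right) + M}{7} = -9 + \frac{h + 2 M}{7} = -9 + \left(\frac{h}{7} + \frac{2 M}{7}\right) = -9 + \frac{h}{7} + \frac{2 M}{7}$)
$S{\left(H,o \right)} = o^{2} \left(H^{2} + o^{2}\right)$
$v = -9564$ ($v = -9605 + 41 = -9564$)
$v + S{\left(y{\left(-1,V{\left(4,1 \right)} \right)},-99 \right)} = -9564 + \left(-99\right)^{2} \left(\left(-9 + \frac{1}{7} \left(-1\right) + \frac{2}{7} \cdot 1\right)^{2} + \left(-99\right)^{2}\right) = -9564 + 9801 \left(\left(-9 - \frac{1}{7} + \frac{2}{7}\right)^{2} + 9801\right) = -9564 + 9801 \left(\left(- \frac{62}{7}\right)^{2} + 9801\right) = -9564 + 9801 \left(\frac{3844}{49} + 9801\right) = -9564 + 9801 \cdot \frac{484093}{49} = -9564 + \frac{4744595493}{49} = \frac{4744126857}{49}$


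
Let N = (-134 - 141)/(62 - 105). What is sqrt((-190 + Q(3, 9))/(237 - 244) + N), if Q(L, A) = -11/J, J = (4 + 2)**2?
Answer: sqrt(109531793)/1806 ≈ 5.7950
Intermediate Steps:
J = 36 (J = 6**2 = 36)
Q(L, A) = -11/36
N = 275/43 (N = -275/(-43) = -275*(-1/43) = 275/43 ≈ 6.3953)
sqrt((-190 + Q(3, 9))/(237 - 244) + N) = sqrt((-190 - 11/36)/(237 - 244) + 275/43) = sqrt(-6851/36/(-7) + 275/43) = sqrt(-6851/36*(-1/7) + 275/43) = sqrt(6851/252 + 275/43) = sqrt(363893/10836) = sqrt(109531793)/1806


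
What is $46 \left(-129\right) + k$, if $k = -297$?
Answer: $-6231$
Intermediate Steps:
$46 \left(-129\right) + k = 46 \left(-129\right) - 297 = -5934 - 297 = -6231$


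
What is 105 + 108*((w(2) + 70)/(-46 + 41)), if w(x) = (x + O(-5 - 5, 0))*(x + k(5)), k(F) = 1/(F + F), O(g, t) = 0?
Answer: -37443/25 ≈ -1497.7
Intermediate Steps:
k(F) = 1/(2*F)
w(x) = x*(⅒ + x) (w(x) = (x + 0)*(x + (½)/5) = x*(x + (½)*(⅕)) = x*(x + ⅒) = x*(⅒ + x))
105 + 108*((w(2) + 70)/(-46 + 41)) = 105 + 108*((2*(⅒ + 2) + 70)/(-46 + 41)) = 105 + 108*((2*(21/10) + 70)/(-5)) = 105 + 108*((21/5 + 70)*(-⅕)) = 105 + 108*((371/5)*(-⅕)) = 105 + 108*(-371/25) = 105 - 40068/25 = -37443/25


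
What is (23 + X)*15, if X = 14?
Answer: 555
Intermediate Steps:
(23 + X)*15 = (23 + 14)*15 = 37*15 = 555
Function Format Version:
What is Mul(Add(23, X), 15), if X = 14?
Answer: 555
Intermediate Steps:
Mul(Add(23, X), 15) = Mul(Add(23, 14), 15) = Mul(37, 15) = 555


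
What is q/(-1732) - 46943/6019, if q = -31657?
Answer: 8402939/801916 ≈ 10.479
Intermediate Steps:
q/(-1732) - 46943/6019 = -31657/(-1732) - 46943/6019 = -31657*(-1/1732) - 46943*1/6019 = 31657/1732 - 3611/463 = 8402939/801916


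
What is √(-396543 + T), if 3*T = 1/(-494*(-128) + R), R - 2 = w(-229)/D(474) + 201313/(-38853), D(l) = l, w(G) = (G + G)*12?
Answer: 2*I*√3732539676737462177340916155/194038124483 ≈ 629.72*I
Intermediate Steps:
w(G) = 24*G (w(G) = (2*G)*12 = 24*G)
R = -45354301/3069387 (R = 2 + ((24*(-229))/474 + 201313/(-38853)) = 2 + (-5496*1/474 + 201313*(-1/38853)) = 2 + (-916/79 - 201313/38853) = 2 - 51493075/3069387 = -45354301/3069387 ≈ -14.776)
T = 1023129/194038124483 (T = 1/(3*(-494*(-128) - 45354301/3069387)) = 1/(3*(63232 - 45354301/3069387)) = 1/(3*(194038124483/3069387)) = (⅓)*(3069387/194038124483) = 1023129/194038124483 ≈ 5.2728e-6)
√(-396543 + T) = √(-396543 + 1023129/194038124483) = √(-76944459995839140/194038124483) = 2*I*√3732539676737462177340916155/194038124483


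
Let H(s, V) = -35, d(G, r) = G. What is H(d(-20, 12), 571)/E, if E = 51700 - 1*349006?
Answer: 35/297306 ≈ 0.00011772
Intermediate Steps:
E = -297306 (E = 51700 - 349006 = -297306)
H(d(-20, 12), 571)/E = -35/(-297306) = -35*(-1/297306) = 35/297306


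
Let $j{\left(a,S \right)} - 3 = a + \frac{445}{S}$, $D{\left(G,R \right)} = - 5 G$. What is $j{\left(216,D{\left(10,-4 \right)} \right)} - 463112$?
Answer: $- \frac{4629019}{10} \approx -4.629 \cdot 10^{5}$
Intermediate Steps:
$j{\left(a,S \right)} = 3 + a + \frac{445}{S}$ ($j{\left(a,S \right)} = 3 + \left(a + \frac{445}{S}\right) = 3 + a + \frac{445}{S}$)
$j{\left(216,D{\left(10,-4 \right)} \right)} - 463112 = \left(3 + 216 + \frac{445}{\left(-5\right) 10}\right) - 463112 = \left(3 + 216 + \frac{445}{-50}\right) - 463112 = \left(3 + 216 + 445 \left(- \frac{1}{50}\right)\right) - 463112 = \left(3 + 216 - \frac{89}{10}\right) - 463112 = \frac{2101}{10} - 463112 = - \frac{4629019}{10}$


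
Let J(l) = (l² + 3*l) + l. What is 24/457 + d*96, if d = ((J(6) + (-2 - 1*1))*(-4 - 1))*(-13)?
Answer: 162545784/457 ≈ 3.5568e+5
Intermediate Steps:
J(l) = l² + 4*l
d = 3705 (d = ((6*(4 + 6) + (-2 - 1*1))*(-4 - 1))*(-13) = ((6*10 + (-2 - 1))*(-5))*(-13) = ((60 - 3)*(-5))*(-13) = (57*(-5))*(-13) = -285*(-13) = 3705)
24/457 + d*96 = 24/457 + 3705*96 = 24*(1/457) + 355680 = 24/457 + 355680 = 162545784/457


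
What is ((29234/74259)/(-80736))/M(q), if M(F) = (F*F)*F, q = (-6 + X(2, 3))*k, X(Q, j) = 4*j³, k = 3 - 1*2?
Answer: -14617/3181169756992896 ≈ -4.5949e-12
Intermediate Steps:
k = 1 (k = 3 - 2 = 1)
q = 102 (q = (-6 + 4*3³)*1 = (-6 + 4*27)*1 = (-6 + 108)*1 = 102*1 = 102)
M(F) = F³ (M(F) = F²*F = F³)
((29234/74259)/(-80736))/M(q) = ((29234/74259)/(-80736))/(102³) = ((29234*(1/74259))*(-1/80736))/1061208 = ((29234/74259)*(-1/80736))*(1/1061208) = -14617/2997687312*1/1061208 = -14617/3181169756992896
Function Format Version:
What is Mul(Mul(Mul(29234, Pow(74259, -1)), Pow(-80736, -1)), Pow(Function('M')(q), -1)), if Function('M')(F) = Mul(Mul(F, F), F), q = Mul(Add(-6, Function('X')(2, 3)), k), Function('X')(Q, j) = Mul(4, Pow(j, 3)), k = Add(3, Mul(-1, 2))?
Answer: Rational(-14617, 3181169756992896) ≈ -4.5949e-12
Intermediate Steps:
k = 1 (k = Add(3, -2) = 1)
q = 102 (q = Mul(Add(-6, Mul(4, Pow(3, 3))), 1) = Mul(Add(-6, Mul(4, 27)), 1) = Mul(Add(-6, 108), 1) = Mul(102, 1) = 102)
Function('M')(F) = Pow(F, 3) (Function('M')(F) = Mul(Pow(F, 2), F) = Pow(F, 3))
Mul(Mul(Mul(29234, Pow(74259, -1)), Pow(-80736, -1)), Pow(Function('M')(q), -1)) = Mul(Mul(Mul(29234, Pow(74259, -1)), Pow(-80736, -1)), Pow(Pow(102, 3), -1)) = Mul(Mul(Mul(29234, Rational(1, 74259)), Rational(-1, 80736)), Pow(1061208, -1)) = Mul(Mul(Rational(29234, 74259), Rational(-1, 80736)), Rational(1, 1061208)) = Mul(Rational(-14617, 2997687312), Rational(1, 1061208)) = Rational(-14617, 3181169756992896)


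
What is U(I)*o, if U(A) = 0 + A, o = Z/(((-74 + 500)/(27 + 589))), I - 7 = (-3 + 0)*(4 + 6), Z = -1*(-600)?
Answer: -1416800/71 ≈ -19955.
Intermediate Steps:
Z = 600
I = -23 (I = 7 + (-3 + 0)*(4 + 6) = 7 - 3*10 = 7 - 30 = -23)
o = 61600/71 (o = 600/(((-74 + 500)/(27 + 589))) = 600/((426/616)) = 600/((426*(1/616))) = 600/(213/308) = 600*(308/213) = 61600/71 ≈ 867.61)
U(A) = A
U(I)*o = -23*61600/71 = -1416800/71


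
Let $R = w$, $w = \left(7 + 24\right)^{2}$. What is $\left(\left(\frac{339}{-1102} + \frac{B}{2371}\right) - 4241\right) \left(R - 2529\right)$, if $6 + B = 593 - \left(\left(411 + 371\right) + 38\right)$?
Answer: $\frac{8688384790288}{1306421} \approx 6.6505 \cdot 10^{6}$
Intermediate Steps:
$B = -233$ ($B = -6 + \left(593 - \left(\left(411 + 371\right) + 38\right)\right) = -6 + \left(593 - \left(782 + 38\right)\right) = -6 + \left(593 - 820\right) = -6 - 227 = -233$)
$w = 961$ ($w = 31^{2} = 961$)
$R = 961$
$\left(\left(\frac{339}{-1102} + \frac{B}{2371}\right) - 4241\right) \left(R - 2529\right) = \left(\left(\frac{339}{-1102} - \frac{233}{2371}\right) - 4241\right) \left(961 - 2529\right) = \left(\left(339 \left(- \frac{1}{1102}\right) - \frac{233}{2371}\right) - 4241\right) \left(-1568\right) = \left(\left(- \frac{339}{1102} - \frac{233}{2371}\right) - 4241\right) \left(-1568\right) = \left(- \frac{1060535}{2612842} - 4241\right) \left(-1568\right) = \left(- \frac{11082123457}{2612842}\right) \left(-1568\right) = \frac{8688384790288}{1306421}$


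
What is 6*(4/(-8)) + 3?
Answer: 0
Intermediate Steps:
6*(4/(-8)) + 3 = 6*(4*(-⅛)) + 3 = 6*(-½) + 3 = -3 + 3 = 0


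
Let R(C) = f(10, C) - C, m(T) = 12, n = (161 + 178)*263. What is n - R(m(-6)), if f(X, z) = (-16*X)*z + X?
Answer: 91079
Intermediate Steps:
n = 89157 (n = 339*263 = 89157)
f(X, z) = X - 16*X*z (f(X, z) = -16*X*z + X = X - 16*X*z)
R(C) = 10 - 161*C (R(C) = 10*(1 - 16*C) - C = (10 - 160*C) - C = 10 - 161*C)
n - R(m(-6)) = 89157 - (10 - 161*12) = 89157 - (10 - 1932) = 89157 - 1*(-1922) = 89157 + 1922 = 91079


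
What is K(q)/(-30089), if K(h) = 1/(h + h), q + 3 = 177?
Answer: -1/10470972 ≈ -9.5502e-8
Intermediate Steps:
q = 174 (q = -3 + 177 = 174)
K(h) = 1/(2*h)
K(q)/(-30089) = ((½)/174)/(-30089) = ((½)*(1/174))*(-1/30089) = (1/348)*(-1/30089) = -1/10470972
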